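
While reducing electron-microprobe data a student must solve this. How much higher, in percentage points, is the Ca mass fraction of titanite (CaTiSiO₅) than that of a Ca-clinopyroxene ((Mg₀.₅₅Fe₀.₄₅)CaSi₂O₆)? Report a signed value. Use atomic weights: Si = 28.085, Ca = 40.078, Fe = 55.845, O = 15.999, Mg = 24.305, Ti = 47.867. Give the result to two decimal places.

3.08 percentage points

First mineral: 40.078 g Ca in 196.025 g formula = 20.45 wt% Ca.
Second mineral: 40.078 g Ca in 230.740 g formula = 17.37 wt% Ca.
20.45% − 17.37% gives a difference of 3.08 percentage points.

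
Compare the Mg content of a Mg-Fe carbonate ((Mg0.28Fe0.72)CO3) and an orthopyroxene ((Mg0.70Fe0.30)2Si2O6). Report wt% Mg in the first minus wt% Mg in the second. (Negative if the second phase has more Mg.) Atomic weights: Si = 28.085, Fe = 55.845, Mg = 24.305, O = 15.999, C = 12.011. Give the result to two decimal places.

M((Mg0.28Fe0.72)CO3) = 107.022 g/mol, so wt% Mg = 6.805/107.022 × 100 = 6.36%.
M((Mg0.70Fe0.30)2Si2O6) = 219.698 g/mol, so wt% Mg = 34.027/219.698 × 100 = 15.49%.
6.36 − 15.49 = -9.13 pp.

-9.13 percentage points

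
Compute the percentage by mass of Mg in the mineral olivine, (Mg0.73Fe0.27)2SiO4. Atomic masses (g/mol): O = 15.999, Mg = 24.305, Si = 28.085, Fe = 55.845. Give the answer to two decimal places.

22.50 weight percent

M((Mg0.73Fe0.27)2SiO4) = 157.723 g/mol.
Mg contributes 1.46 × 24.305 = 35.485 g per mole.
35.485/157.723 = 0.2250 → 22.50%.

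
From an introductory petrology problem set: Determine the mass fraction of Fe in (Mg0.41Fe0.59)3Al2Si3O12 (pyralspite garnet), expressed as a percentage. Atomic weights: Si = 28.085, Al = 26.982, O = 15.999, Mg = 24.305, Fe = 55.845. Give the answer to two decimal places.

Molar mass of (Mg0.41Fe0.59)3Al2Si3O12: 1.23·24.305 + 1.77·55.845 + 2·26.982 + 3·28.085 + 12·15.999 = 458.948 g/mol.
Mass of Fe per formula unit: 1.77 × 55.845 = 98.846 g.
Weight fraction Fe = 98.846 / 458.948 = 0.2154.

21.54 wt%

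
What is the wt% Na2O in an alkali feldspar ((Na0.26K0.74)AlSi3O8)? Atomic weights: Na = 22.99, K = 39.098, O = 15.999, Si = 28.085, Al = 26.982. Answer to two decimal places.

2.94 wt%

Molar mass of (Na0.26K0.74)AlSi3O8 = 0.26×22.99 + 0.74×39.098 + 1×26.982 + 3×28.085 + 8×15.999 = 274.139 g/mol.
Each formula unit contains 0.26 Na, equivalent to 0.26/2 = 0.1300 mol Na2O.
M(Na2O) = 2×22.99 + 1×15.999 = 61.979 g/mol.
Mass of Na2O per formula unit = 0.1300 × 61.979 = 8.057 g.
Na2O wt% = 8.057 / 274.139 × 100 = 2.94%.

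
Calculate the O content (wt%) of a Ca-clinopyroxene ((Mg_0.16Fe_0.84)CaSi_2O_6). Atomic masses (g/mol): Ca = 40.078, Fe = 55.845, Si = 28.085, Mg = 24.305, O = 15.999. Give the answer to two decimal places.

39.50 wt%

Molar mass of (Mg_0.16Fe_0.84)CaSi_2O_6: 0.16·24.305 + 0.84·55.845 + 1·40.078 + 2·28.085 + 6·15.999 = 243.041 g/mol.
Mass of O per formula unit: 6 × 15.999 = 95.994 g.
Weight fraction O = 95.994 / 243.041 = 0.3950.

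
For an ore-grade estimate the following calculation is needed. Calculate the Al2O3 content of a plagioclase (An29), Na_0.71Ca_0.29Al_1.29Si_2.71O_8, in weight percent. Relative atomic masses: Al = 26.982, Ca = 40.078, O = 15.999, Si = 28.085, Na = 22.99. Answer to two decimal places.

M(Na_0.71Ca_0.29Al_1.29Si_2.71O_8) = 266.855 g/mol; M(Al2O3) = 101.961 g/mol.
Moles Al2O3 per formula unit = 1.29 Al ÷ 2 = 0.6450.
Al2O3 fraction = (0.6450 × 101.961) / 266.855 = 65.765/266.855 = 0.2464.

24.64 wt%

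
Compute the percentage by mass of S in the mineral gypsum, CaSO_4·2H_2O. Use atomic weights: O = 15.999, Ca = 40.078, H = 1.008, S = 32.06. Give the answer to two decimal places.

Formula mass = 1·40.078 + 1·32.06 + 6·15.999 + 4·1.008 = 172.164 g/mol, of which 32.060 g is S.
So S makes up 32.060/172.164 = 0.1862 of the mass, i.e. 18.62%.

18.62 mass %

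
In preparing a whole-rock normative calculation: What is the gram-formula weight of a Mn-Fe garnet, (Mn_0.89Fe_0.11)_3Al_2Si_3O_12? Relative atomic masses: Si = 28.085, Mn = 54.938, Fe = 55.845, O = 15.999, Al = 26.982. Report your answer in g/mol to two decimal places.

495.32 g/mol

The formula mass is the sum 2.67*54.938 + 0.33*55.845 + 2*26.982 + 3*28.085 + 12*15.999.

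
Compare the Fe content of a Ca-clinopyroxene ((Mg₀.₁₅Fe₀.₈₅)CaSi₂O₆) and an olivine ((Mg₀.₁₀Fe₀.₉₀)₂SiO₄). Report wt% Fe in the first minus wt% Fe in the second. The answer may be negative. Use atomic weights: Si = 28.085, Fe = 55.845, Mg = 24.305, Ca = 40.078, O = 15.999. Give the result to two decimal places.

-31.40 percentage points

Fe in (Mg₀.₁₅Fe₀.₈₅)CaSi₂O₆: molar mass 243.356 g/mol; 0.85×55.845 = 47.468 g → 19.51 wt%.
Fe in (Mg₀.₁₀Fe₀.₉₀)₂SiO₄: molar mass 197.463 g/mol; 1.80×55.845 = 100.521 g → 50.91 wt%.
Difference = 19.51 − 50.91 = -31.40 percentage points.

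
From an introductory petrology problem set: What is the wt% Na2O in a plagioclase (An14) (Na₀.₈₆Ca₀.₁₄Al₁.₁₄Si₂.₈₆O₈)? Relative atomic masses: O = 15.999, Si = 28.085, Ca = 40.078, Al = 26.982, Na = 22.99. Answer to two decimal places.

10.08 wt%

M(Na₀.₈₆Ca₀.₁₄Al₁.₁₄Si₂.₈₆O₈) = 264.457 g/mol; M(Na2O) = 61.979 g/mol.
Moles Na2O per formula unit = 0.86 Na ÷ 2 = 0.4300.
Na2O fraction = (0.4300 × 61.979) / 264.457 = 26.651/264.457 = 0.1008.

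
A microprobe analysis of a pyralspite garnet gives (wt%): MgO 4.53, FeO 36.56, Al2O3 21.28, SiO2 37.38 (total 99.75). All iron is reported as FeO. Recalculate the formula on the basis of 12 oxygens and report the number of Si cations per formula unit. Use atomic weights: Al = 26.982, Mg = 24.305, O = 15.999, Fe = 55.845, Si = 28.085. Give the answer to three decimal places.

4.53 wt% MgO ÷ 40.304 g/mol = 0.11240 mol, giving 0.11240 Mg and 0.11240 O.
36.56 wt% FeO ÷ 71.844 g/mol = 0.50888 mol, giving 0.50888 Fe and 0.50888 O.
21.28 wt% Al2O3 ÷ 101.961 g/mol = 0.20871 mol, giving 0.41742 Al and 0.62613 O.
37.38 wt% SiO2 ÷ 60.083 g/mol = 0.62214 mol, giving 0.62214 Si and 1.24428 O.
Oxygen sums to 2.49169; scaling by 12/2.49169 = 4.81601 puts the formula on 12 O.
Si: 0.62214 × 4.81601 = 2.996 atoms per formula unit.

2.996 Si apfu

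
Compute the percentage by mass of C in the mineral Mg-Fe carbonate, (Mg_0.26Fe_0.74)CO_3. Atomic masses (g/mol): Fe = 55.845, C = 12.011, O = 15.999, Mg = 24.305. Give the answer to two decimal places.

11.16 mass %

Formula mass = 0.26*24.305 + 0.74*55.845 + 1*12.011 + 3*15.999 = 107.653 g/mol, of which 12.011 g is C.
So C makes up 12.011/107.653 = 0.1116 of the mass, i.e. 11.16%.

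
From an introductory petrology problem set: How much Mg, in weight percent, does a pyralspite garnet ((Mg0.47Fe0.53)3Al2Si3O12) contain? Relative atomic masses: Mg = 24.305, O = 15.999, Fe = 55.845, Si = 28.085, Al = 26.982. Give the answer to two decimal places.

7.56 weight percent

Molar mass of (Mg0.47Fe0.53)3Al2Si3O12: 1.41×24.305 + 1.59×55.845 + 2×26.982 + 3×28.085 + 12×15.999 = 453.271 g/mol.
Mass of Mg per formula unit: 1.41 × 24.305 = 34.270 g.
Weight fraction Mg = 34.270 / 453.271 = 0.0756.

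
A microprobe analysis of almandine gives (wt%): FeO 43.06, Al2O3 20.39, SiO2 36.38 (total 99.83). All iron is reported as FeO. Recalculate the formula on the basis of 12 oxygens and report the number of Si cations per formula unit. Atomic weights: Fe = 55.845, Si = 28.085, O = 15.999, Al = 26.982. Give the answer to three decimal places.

3.015 Si apfu

43.06 wt% FeO ÷ 71.844 g/mol = 0.59935 mol, giving 0.59935 Fe and 0.59935 O.
20.39 wt% Al2O3 ÷ 101.961 g/mol = 0.19998 mol, giving 0.39996 Al and 0.59994 O.
36.38 wt% SiO2 ÷ 60.083 g/mol = 0.60550 mol, giving 0.60550 Si and 1.21100 O.
Oxygen sums to 2.41029; scaling by 12/2.41029 = 4.97865 puts the formula on 12 O.
Si: 0.60550 × 4.97865 = 3.015 atoms per formula unit.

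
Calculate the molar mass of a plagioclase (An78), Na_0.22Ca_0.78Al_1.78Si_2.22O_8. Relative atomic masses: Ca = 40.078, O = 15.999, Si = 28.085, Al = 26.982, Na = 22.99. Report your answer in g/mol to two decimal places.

274.69 g/mol

M = 0.22*22.99 + 0.78*40.078 + 1.78*26.982 + 2.22*28.085 + 8*15.999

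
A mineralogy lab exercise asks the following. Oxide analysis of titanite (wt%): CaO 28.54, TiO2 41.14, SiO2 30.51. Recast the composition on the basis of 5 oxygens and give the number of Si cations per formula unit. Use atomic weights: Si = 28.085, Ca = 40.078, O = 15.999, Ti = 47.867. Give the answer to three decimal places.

CaO (M=56.077): mol = 0.50894; Ca = 0.50894, O = 0.50894.
TiO2 (M=79.865): mol = 0.51512; Ti = 0.51512, O = 1.03024.
SiO2 (M=60.083): mol = 0.50780; Si = 0.50780, O = 1.01560.
ΣO = 2.55478; factor = 5/ΣO = 1.95712.
Si apfu = 0.50780 × 1.95712 = 0.994.

0.994 Si apfu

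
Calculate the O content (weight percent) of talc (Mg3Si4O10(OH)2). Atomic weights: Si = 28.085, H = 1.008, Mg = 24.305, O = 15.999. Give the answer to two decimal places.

50.62 weight percent

Formula mass = 3*24.305 + 4*28.085 + 12*15.999 + 2*1.008 = 379.259 g/mol, of which 191.988 g is O.
So O makes up 191.988/379.259 = 0.5062 of the mass, i.e. 50.62%.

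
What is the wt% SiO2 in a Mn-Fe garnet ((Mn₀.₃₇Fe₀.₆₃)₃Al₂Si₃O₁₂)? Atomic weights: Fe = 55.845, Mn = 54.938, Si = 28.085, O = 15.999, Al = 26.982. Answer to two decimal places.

Molar mass of (Mn₀.₃₇Fe₀.₆₃)₃Al₂Si₃O₁₂ = 1.11*54.938 + 1.89*55.845 + 2*26.982 + 3*28.085 + 12*15.999 = 496.735 g/mol.
Each formula unit contains 3 Si, equivalent to 3/1 = 3.0000 mol SiO2.
M(SiO2) = 1×28.085 + 2×15.999 = 60.083 g/mol.
Mass of SiO2 per formula unit = 3.0000 × 60.083 = 180.249 g.
SiO2 wt% = 180.249 / 496.735 × 100 = 36.29%.

36.29 wt%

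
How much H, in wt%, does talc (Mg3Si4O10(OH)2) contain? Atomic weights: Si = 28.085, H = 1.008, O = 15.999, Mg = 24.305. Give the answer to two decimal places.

Molar mass of Mg3Si4O10(OH)2: 3×24.305 + 4×28.085 + 12×15.999 + 2×1.008 = 379.259 g/mol.
Mass of H per formula unit: 2 × 1.008 = 2.016 g.
Weight fraction H = 2.016 / 379.259 = 0.0053.

0.53 wt%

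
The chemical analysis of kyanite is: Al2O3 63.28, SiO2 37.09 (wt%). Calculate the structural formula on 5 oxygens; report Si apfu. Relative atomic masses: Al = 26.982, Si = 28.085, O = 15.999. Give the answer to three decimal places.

0.997 Si apfu

Al2O3 (M=101.961): mol = 0.62063; Al = 1.24126, O = 1.86189.
SiO2 (M=60.083): mol = 0.61731; Si = 0.61731, O = 1.23462.
ΣO = 3.09651; factor = 5/ΣO = 1.61472.
Si apfu = 0.61731 × 1.61472 = 0.997.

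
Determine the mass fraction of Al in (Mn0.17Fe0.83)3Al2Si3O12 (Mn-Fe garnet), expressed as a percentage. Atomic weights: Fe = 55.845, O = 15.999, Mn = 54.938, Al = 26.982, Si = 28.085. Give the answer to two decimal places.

10.85 wt%

Molar mass of (Mn0.17Fe0.83)3Al2Si3O12: 0.51×54.938 + 2.49×55.845 + 2×26.982 + 3×28.085 + 12×15.999 = 497.279 g/mol.
Mass of Al per formula unit: 2 × 26.982 = 53.964 g.
Weight fraction Al = 53.964 / 497.279 = 0.1085.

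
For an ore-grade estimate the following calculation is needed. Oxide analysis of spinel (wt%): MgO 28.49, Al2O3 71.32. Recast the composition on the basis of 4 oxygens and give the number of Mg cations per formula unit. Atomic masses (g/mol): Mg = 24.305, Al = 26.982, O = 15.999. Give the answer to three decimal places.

1.008 Mg apfu

MgO: 28.49/40.304 = 0.70688 mol → 0.70688 mol Mg, 0.70688 mol O.
Al2O3: 71.32/101.961 = 0.69948 mol → 1.39896 mol Al, 2.09844 mol O.
Total oxygen = 2.80532 mol. Normalization factor = 4/2.80532 = 1.42586.
Mg per 4 O = 0.70688 × 1.42586 = 1.008.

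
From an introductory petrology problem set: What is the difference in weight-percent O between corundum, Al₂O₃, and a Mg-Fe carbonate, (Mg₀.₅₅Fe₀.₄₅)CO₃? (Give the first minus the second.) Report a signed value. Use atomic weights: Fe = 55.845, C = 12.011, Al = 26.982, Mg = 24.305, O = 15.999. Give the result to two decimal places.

M(Al₂O₃) = 101.961 g/mol, so wt% O = 47.997/101.961 × 100 = 47.07%.
M((Mg₀.₅₅Fe₀.₄₅)CO₃) = 98.506 g/mol, so wt% O = 47.997/98.506 × 100 = 48.72%.
47.07 − 48.72 = -1.65 pp.

-1.65 percentage points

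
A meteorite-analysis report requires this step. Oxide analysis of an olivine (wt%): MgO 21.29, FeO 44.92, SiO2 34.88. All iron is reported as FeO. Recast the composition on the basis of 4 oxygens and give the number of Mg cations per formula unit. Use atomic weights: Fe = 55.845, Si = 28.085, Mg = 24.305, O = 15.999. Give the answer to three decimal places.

MgO (M=40.304): mol = 0.52824; Mg = 0.52824, O = 0.52824.
FeO (M=71.844): mol = 0.62524; Fe = 0.62524, O = 0.62524.
SiO2 (M=60.083): mol = 0.58053; Si = 0.58053, O = 1.16106.
ΣO = 2.31454; factor = 4/ΣO = 1.72821.
Mg apfu = 0.52824 × 1.72821 = 0.913.

0.913 Mg apfu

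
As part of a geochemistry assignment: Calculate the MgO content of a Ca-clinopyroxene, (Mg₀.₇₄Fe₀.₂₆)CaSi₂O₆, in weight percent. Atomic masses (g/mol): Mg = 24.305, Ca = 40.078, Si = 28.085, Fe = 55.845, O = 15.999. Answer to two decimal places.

13.27 wt%

Formula mass = 224.747 g/mol.
0.74 Mg → 0.7400 mol MgO per formula unit; M(MgO) = 40.304, so MgO mass = 29.825 g.
29.825/224.747 × 100 = 13.27 wt%.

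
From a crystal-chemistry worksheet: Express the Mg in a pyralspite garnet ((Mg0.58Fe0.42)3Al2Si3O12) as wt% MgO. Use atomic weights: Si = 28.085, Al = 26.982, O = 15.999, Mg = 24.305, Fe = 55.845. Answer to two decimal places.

15.84 wt%

M((Mg0.58Fe0.42)3Al2Si3O12) = 442.862 g/mol; M(MgO) = 40.304 g/mol.
Moles MgO per formula unit = 1.74 Mg ÷ 1 = 1.7400.
MgO fraction = (1.7400 × 40.304) / 442.862 = 70.129/442.862 = 0.1584.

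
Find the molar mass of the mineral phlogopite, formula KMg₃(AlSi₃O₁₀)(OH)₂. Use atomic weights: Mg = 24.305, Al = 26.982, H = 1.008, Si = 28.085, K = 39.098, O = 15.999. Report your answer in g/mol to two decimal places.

M = 1×39.098 + 3×24.305 + 1×26.982 + 3×28.085 + 12×15.999 + 2×1.008

417.25 g/mol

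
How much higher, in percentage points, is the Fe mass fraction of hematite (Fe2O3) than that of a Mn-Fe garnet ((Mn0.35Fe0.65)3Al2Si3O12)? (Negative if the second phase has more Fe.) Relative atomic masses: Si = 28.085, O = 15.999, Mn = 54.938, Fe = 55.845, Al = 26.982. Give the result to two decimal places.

48.02 percentage points

M(Fe2O3) = 159.687 g/mol, so wt% Fe = 111.690/159.687 × 100 = 69.94%.
M((Mn0.35Fe0.65)3Al2Si3O12) = 496.790 g/mol, so wt% Fe = 108.898/496.790 × 100 = 21.92%.
69.94 − 21.92 = 48.02 pp.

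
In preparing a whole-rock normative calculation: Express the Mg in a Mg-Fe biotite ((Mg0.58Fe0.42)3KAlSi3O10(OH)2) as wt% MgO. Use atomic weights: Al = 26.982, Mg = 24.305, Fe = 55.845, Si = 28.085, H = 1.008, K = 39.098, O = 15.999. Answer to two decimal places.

Formula mass = 456.994 g/mol.
1.74 Mg → 1.7400 mol MgO per formula unit; M(MgO) = 40.304, so MgO mass = 70.129 g.
70.129/456.994 × 100 = 15.35 wt%.

15.35 wt%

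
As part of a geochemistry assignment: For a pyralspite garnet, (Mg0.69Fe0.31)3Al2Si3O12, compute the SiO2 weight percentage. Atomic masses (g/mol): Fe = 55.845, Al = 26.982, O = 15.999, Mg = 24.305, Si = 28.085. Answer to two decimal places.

41.68 wt%

Formula mass = 432.454 g/mol.
3 Si → 3.0000 mol SiO2 per formula unit; M(SiO2) = 60.083, so SiO2 mass = 180.249 g.
180.249/432.454 × 100 = 41.68 wt%.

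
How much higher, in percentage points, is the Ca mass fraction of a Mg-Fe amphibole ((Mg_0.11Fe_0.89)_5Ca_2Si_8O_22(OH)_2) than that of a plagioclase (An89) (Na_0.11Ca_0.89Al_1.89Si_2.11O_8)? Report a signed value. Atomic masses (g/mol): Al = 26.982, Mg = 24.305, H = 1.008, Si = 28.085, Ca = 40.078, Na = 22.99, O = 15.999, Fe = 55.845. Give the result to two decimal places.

-4.49 percentage points

First mineral: 80.156 g Ca in 952.706 g formula = 8.41 wt% Ca.
Second mineral: 35.669 g Ca in 276.446 g formula = 12.90 wt% Ca.
8.41% − 12.90% gives a difference of -4.49 percentage points.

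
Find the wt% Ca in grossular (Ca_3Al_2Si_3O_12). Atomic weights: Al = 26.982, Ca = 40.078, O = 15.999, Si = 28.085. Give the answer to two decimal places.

M(Ca_3Al_2Si_3O_12) = 450.441 g/mol.
Ca contributes 3 × 40.078 = 120.234 g per mole.
120.234/450.441 = 0.2669 → 26.69%.

26.69 mass %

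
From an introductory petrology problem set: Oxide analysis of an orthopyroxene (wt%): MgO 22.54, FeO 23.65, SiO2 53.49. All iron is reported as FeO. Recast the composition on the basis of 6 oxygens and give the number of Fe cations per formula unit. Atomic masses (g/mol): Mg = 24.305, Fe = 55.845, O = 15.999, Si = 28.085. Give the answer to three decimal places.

0.740 Fe apfu

MgO: 22.54/40.304 = 0.55925 mol → 0.55925 mol Mg, 0.55925 mol O.
FeO: 23.65/71.844 = 0.32919 mol → 0.32919 mol Fe, 0.32919 mol O.
SiO2: 53.49/60.083 = 0.89027 mol → 0.89027 mol Si, 1.78054 mol O.
Total oxygen = 2.66898 mol. Normalization factor = 6/2.66898 = 2.24805.
Fe per 6 O = 0.32919 × 2.24805 = 0.740.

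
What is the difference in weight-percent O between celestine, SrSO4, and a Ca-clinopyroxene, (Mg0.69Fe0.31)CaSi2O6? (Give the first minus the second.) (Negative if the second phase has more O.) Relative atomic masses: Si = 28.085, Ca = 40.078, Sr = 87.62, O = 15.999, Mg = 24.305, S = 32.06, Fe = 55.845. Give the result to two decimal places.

-7.57 percentage points

O in SrSO4: molar mass 183.676 g/mol; 4×15.999 = 63.996 g → 34.84 wt%.
O in (Mg0.69Fe0.31)CaSi2O6: molar mass 226.324 g/mol; 6×15.999 = 95.994 g → 42.41 wt%.
Difference = 34.84 − 42.41 = -7.57 percentage points.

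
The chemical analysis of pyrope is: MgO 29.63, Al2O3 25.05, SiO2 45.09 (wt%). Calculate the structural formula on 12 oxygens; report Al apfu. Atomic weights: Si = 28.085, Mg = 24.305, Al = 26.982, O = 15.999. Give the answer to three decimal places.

MgO: 29.63/40.304 = 0.73516 mol → 0.73516 mol Mg, 0.73516 mol O.
Al2O3: 25.05/101.961 = 0.24568 mol → 0.49136 mol Al, 0.73704 mol O.
SiO2: 45.09/60.083 = 0.75046 mol → 0.75046 mol Si, 1.50092 mol O.
Total oxygen = 2.97312 mol. Normalization factor = 12/2.97312 = 4.03616.
Al per 12 O = 0.49136 × 4.03616 = 1.983.

1.983 Al apfu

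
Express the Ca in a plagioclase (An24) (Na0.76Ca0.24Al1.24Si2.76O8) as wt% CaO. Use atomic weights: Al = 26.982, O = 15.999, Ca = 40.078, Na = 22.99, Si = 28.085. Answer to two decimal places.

Molar mass of Na0.76Ca0.24Al1.24Si2.76O8 = 0.76×22.99 + 0.24×40.078 + 1.24×26.982 + 2.76×28.085 + 8×15.999 = 266.055 g/mol.
Each formula unit contains 0.24 Ca, equivalent to 0.24/1 = 0.2400 mol CaO.
M(CaO) = 1×40.078 + 1×15.999 = 56.077 g/mol.
Mass of CaO per formula unit = 0.2400 × 56.077 = 13.458 g.
CaO wt% = 13.458 / 266.055 × 100 = 5.06%.

5.06 wt%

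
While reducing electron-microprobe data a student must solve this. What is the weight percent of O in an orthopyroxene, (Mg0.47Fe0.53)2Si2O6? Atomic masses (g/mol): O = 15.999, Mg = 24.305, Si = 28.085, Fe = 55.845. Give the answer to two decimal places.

40.99 mass %

Formula mass = 0.94×24.305 + 1.06×55.845 + 2×28.085 + 6×15.999 = 234.206 g/mol, of which 95.994 g is O.
So O makes up 95.994/234.206 = 0.4099 of the mass, i.e. 40.99%.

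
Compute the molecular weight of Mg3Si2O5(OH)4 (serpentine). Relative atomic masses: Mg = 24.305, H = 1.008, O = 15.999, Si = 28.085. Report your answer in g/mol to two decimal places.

277.11 g/mol

M = 3·24.305 + 2·28.085 + 9·15.999 + 4·1.008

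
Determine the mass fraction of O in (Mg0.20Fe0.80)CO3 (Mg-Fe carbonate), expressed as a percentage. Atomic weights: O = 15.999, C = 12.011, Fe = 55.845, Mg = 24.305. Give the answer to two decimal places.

43.81 wt%

Molar mass of (Mg0.20Fe0.80)CO3: 0.20×24.305 + 0.80×55.845 + 1×12.011 + 3×15.999 = 109.545 g/mol.
Mass of O per formula unit: 3 × 15.999 = 47.997 g.
Weight fraction O = 47.997 / 109.545 = 0.4381.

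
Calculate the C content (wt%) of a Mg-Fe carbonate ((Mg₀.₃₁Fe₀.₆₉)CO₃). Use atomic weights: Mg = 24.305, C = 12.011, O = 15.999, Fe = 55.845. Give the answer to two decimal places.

11.32 wt%

M((Mg₀.₃₁Fe₀.₆₉)CO₃) = 106.076 g/mol.
C contributes 1 × 12.011 = 12.011 g per mole.
12.011/106.076 = 0.1132 → 11.32%.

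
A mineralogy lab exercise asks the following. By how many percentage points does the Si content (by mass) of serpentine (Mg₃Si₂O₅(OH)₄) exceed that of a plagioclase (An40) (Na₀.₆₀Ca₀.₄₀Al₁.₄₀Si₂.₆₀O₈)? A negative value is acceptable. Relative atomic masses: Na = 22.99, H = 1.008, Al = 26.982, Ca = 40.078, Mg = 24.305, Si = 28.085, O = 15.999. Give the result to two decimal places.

Si in Mg₃Si₂O₅(OH)₄: molar mass 277.108 g/mol; 2×28.085 = 56.170 g → 20.27 wt%.
Si in Na₀.₆₀Ca₀.₄₀Al₁.₄₀Si₂.₆₀O₈: molar mass 268.613 g/mol; 2.60×28.085 = 73.021 g → 27.18 wt%.
Difference = 20.27 − 27.18 = -6.91 percentage points.

-6.91 percentage points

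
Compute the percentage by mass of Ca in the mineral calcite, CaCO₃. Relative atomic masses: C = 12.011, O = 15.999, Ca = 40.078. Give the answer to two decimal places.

40.04 mass %

M(CaCO₃) = 100.086 g/mol.
Ca contributes 1 × 40.078 = 40.078 g per mole.
40.078/100.086 = 0.4004 → 40.04%.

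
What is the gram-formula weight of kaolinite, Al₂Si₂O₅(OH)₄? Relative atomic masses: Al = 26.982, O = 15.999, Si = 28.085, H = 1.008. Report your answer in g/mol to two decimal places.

The formula mass is the sum 2×26.982 + 2×28.085 + 9×15.999 + 4×1.008.

258.16 g/mol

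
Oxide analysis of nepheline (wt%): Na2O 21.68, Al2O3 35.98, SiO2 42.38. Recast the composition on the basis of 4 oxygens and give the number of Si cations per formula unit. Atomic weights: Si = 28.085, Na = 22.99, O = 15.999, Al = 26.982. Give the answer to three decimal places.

1.001 Si apfu

Na2O: 21.68/61.979 = 0.34980 mol → 0.69960 mol Na, 0.34980 mol O.
Al2O3: 35.98/101.961 = 0.35288 mol → 0.70576 mol Al, 1.05864 mol O.
SiO2: 42.38/60.083 = 0.70536 mol → 0.70536 mol Si, 1.41072 mol O.
Total oxygen = 2.81916 mol. Normalization factor = 4/2.81916 = 1.41886.
Si per 4 O = 0.70536 × 1.41886 = 1.001.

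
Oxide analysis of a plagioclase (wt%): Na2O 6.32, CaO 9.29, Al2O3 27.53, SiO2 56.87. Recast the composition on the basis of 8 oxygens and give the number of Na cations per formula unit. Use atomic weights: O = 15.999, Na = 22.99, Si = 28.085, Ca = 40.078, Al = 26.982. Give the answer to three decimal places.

6.32 wt% Na2O ÷ 61.979 g/mol = 0.10197 mol, giving 0.20394 Na and 0.10197 O.
9.29 wt% CaO ÷ 56.077 g/mol = 0.16567 mol, giving 0.16567 Ca and 0.16567 O.
27.53 wt% Al2O3 ÷ 101.961 g/mol = 0.27001 mol, giving 0.54002 Al and 0.81003 O.
56.87 wt% SiO2 ÷ 60.083 g/mol = 0.94652 mol, giving 0.94652 Si and 1.89304 O.
Oxygen sums to 2.97071; scaling by 8/2.97071 = 2.69296 puts the formula on 8 O.
Na: 0.20394 × 2.69296 = 0.549 atoms per formula unit.

0.549 Na apfu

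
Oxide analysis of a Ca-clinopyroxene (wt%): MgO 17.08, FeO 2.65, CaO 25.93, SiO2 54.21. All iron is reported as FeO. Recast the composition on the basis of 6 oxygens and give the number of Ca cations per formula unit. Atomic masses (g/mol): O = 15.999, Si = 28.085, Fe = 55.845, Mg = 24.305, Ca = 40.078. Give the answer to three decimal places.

1.017 Ca apfu

MgO (M=40.304): mol = 0.42378; Mg = 0.42378, O = 0.42378.
FeO (M=71.844): mol = 0.03689; Fe = 0.03689, O = 0.03689.
CaO (M=56.077): mol = 0.46240; Ca = 0.46240, O = 0.46240.
SiO2 (M=60.083): mol = 0.90225; Si = 0.90225, O = 1.80450.
ΣO = 2.72757; factor = 6/ΣO = 2.19976.
Ca apfu = 0.46240 × 2.19976 = 1.017.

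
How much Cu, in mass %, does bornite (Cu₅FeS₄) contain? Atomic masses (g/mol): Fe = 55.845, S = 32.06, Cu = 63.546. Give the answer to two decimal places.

63.32 mass %

M(Cu₅FeS₄) = 501.815 g/mol.
Cu contributes 5 × 63.546 = 317.730 g per mole.
317.730/501.815 = 0.6332 → 63.32%.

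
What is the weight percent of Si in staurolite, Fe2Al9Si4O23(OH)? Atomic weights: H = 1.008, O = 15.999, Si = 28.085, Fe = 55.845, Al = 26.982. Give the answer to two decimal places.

13.19 mass %

Formula mass = 2·55.845 + 9·26.982 + 4·28.085 + 24·15.999 + 1·1.008 = 851.852 g/mol, of which 112.340 g is Si.
So Si makes up 112.340/851.852 = 0.1319 of the mass, i.e. 13.19%.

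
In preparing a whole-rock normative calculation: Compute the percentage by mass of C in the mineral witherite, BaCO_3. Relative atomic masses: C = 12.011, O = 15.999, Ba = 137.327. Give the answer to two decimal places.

6.09 mass %

Molar mass of BaCO_3: 1·137.327 + 1·12.011 + 3·15.999 = 197.335 g/mol.
Mass of C per formula unit: 1 × 12.011 = 12.011 g.
Weight fraction C = 12.011 / 197.335 = 0.0609.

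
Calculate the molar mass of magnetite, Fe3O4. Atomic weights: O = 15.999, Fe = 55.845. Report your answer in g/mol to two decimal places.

231.53 g/mol

Fe: 3 × 55.845 = 167.5350
O: 4 × 15.999 = 63.9960
Summing the contributions gives the formula mass.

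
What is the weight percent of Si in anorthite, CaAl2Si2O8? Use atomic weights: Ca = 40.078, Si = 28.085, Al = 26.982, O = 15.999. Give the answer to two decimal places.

20.19 weight percent

Molar mass of CaAl2Si2O8: 1·40.078 + 2·26.982 + 2·28.085 + 8·15.999 = 278.204 g/mol.
Mass of Si per formula unit: 2 × 28.085 = 56.170 g.
Weight fraction Si = 56.170 / 278.204 = 0.2019.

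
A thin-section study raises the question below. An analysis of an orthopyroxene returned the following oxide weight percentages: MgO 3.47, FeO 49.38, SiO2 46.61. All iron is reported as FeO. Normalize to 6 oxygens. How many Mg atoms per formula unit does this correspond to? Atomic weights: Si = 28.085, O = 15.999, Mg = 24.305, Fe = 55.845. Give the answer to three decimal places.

0.222 Mg apfu

MgO: 3.47/40.304 = 0.08610 mol → 0.08610 mol Mg, 0.08610 mol O.
FeO: 49.38/71.844 = 0.68732 mol → 0.68732 mol Fe, 0.68732 mol O.
SiO2: 46.61/60.083 = 0.77576 mol → 0.77576 mol Si, 1.55152 mol O.
Total oxygen = 2.32494 mol. Normalization factor = 6/2.32494 = 2.58071.
Mg per 6 O = 0.08610 × 2.58071 = 0.222.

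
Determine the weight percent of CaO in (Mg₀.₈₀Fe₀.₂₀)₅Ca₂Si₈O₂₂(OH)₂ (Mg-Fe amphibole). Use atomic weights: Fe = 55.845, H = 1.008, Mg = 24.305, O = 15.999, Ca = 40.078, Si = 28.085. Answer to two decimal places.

Formula mass = 843.893 g/mol.
2 Ca → 2.0000 mol CaO per formula unit; M(CaO) = 56.077, so CaO mass = 112.154 g.
112.154/843.893 × 100 = 13.29 wt%.

13.29 wt%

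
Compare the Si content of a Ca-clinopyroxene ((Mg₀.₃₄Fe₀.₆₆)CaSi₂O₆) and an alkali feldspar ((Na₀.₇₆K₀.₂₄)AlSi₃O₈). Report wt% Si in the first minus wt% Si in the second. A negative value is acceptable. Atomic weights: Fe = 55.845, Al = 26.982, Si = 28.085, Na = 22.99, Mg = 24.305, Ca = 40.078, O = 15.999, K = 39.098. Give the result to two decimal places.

Si in (Mg₀.₃₄Fe₀.₆₆)CaSi₂O₆: molar mass 237.363 g/mol; 2×28.085 = 56.170 g → 23.66 wt%.
Si in (Na₀.₇₆K₀.₂₄)AlSi₃O₈: molar mass 266.085 g/mol; 3×28.085 = 84.255 g → 31.66 wt%.
Difference = 23.66 − 31.66 = -8.00 percentage points.

-8.00 percentage points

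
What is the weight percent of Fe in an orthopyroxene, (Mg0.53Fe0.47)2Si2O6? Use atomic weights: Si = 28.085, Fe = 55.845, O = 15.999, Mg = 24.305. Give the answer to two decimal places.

22.78 mass %

Molar mass of (Mg0.53Fe0.47)2Si2O6: 1.06·24.305 + 0.94·55.845 + 2·28.085 + 6·15.999 = 230.422 g/mol.
Mass of Fe per formula unit: 0.94 × 55.845 = 52.494 g.
Weight fraction Fe = 52.494 / 230.422 = 0.2278.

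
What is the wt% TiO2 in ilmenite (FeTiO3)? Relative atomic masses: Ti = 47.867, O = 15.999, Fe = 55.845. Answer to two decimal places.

52.64 wt%

Formula mass = 151.709 g/mol.
1 Ti → 1.0000 mol TiO2 per formula unit; M(TiO2) = 79.865, so TiO2 mass = 79.865 g.
79.865/151.709 × 100 = 52.64 wt%.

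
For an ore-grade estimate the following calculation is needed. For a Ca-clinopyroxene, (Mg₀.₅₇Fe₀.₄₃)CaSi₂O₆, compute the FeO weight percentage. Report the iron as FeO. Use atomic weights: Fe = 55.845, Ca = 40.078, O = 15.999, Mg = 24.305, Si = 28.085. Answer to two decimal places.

13.43 wt%

M((Mg₀.₅₇Fe₀.₄₃)CaSi₂O₆) = 230.109 g/mol; M(FeO) = 71.844 g/mol.
Moles FeO per formula unit = 0.43 Fe ÷ 1 = 0.4300.
FeO fraction = (0.4300 × 71.844) / 230.109 = 30.893/230.109 = 0.1343.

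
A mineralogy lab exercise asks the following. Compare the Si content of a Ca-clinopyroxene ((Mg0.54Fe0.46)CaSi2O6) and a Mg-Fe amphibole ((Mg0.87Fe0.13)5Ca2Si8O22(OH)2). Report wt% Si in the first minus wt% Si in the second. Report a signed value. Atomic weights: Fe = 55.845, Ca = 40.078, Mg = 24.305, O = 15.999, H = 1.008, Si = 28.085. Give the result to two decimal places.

Si in (Mg0.54Fe0.46)CaSi2O6: molar mass 231.055 g/mol; 2×28.085 = 56.170 g → 24.31 wt%.
Si in (Mg0.87Fe0.13)5Ca2Si8O22(OH)2: molar mass 832.854 g/mol; 8×28.085 = 224.680 g → 26.98 wt%.
Difference = 24.31 − 26.98 = -2.67 percentage points.

-2.67 percentage points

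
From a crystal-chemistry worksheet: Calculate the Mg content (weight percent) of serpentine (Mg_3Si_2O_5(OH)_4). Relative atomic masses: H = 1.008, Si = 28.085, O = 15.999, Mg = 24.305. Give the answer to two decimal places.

26.31 weight percent

Molar mass of Mg_3Si_2O_5(OH)_4: 3×24.305 + 2×28.085 + 9×15.999 + 4×1.008 = 277.108 g/mol.
Mass of Mg per formula unit: 3 × 24.305 = 72.915 g.
Weight fraction Mg = 72.915 / 277.108 = 0.2631.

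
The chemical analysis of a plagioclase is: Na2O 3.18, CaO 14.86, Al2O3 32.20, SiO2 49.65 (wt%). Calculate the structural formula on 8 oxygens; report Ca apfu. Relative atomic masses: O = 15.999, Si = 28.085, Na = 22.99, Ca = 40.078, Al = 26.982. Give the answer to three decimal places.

0.727 Ca apfu

Na2O (M=61.979): mol = 0.05131; Na = 0.10262, O = 0.05131.
CaO (M=56.077): mol = 0.26499; Ca = 0.26499, O = 0.26499.
Al2O3 (M=101.961): mol = 0.31581; Al = 0.63162, O = 0.94743.
SiO2 (M=60.083): mol = 0.82636; Si = 0.82636, O = 1.65272.
ΣO = 2.91645; factor = 8/ΣO = 2.74306.
Ca apfu = 0.26499 × 2.74306 = 0.727.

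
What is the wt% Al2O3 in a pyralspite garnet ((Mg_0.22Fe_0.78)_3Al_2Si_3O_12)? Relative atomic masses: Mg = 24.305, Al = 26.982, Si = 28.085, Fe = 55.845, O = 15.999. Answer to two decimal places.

Molar mass of (Mg_0.22Fe_0.78)_3Al_2Si_3O_12 = 0.66×24.305 + 2.34×55.845 + 2×26.982 + 3×28.085 + 12×15.999 = 476.926 g/mol.
Each formula unit contains 2 Al, equivalent to 2/2 = 1.0000 mol Al2O3.
M(Al2O3) = 2×26.982 + 3×15.999 = 101.961 g/mol.
Mass of Al2O3 per formula unit = 1.0000 × 101.961 = 101.961 g.
Al2O3 wt% = 101.961 / 476.926 × 100 = 21.38%.

21.38 wt%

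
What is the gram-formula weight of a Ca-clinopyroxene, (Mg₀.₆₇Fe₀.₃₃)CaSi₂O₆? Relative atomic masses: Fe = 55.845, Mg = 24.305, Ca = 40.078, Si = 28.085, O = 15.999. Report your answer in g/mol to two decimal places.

The formula mass is the sum 0.67(24.305) + 0.33(55.845) + 1(40.078) + 2(28.085) + 6(15.999).

226.96 g/mol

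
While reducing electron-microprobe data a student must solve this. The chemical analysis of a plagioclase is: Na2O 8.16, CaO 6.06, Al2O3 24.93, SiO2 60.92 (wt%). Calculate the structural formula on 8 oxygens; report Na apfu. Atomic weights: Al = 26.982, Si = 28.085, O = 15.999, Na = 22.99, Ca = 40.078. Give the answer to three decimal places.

0.702 Na apfu

8.16 wt% Na2O ÷ 61.979 g/mol = 0.13166 mol, giving 0.26332 Na and 0.13166 O.
6.06 wt% CaO ÷ 56.077 g/mol = 0.10807 mol, giving 0.10807 Ca and 0.10807 O.
24.93 wt% Al2O3 ÷ 101.961 g/mol = 0.24451 mol, giving 0.48902 Al and 0.73353 O.
60.92 wt% SiO2 ÷ 60.083 g/mol = 1.01393 mol, giving 1.01393 Si and 2.02786 O.
Oxygen sums to 3.00112; scaling by 8/3.00112 = 2.66567 puts the formula on 8 O.
Na: 0.26332 × 2.66567 = 0.702 atoms per formula unit.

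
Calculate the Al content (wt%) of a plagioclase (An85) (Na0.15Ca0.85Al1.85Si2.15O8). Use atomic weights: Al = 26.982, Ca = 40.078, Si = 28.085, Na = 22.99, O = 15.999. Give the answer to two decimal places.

M(Na0.15Ca0.85Al1.85Si2.15O8) = 275.806 g/mol.
Al contributes 1.85 × 26.982 = 49.917 g per mole.
49.917/275.806 = 0.1810 → 18.10%.

18.10 wt%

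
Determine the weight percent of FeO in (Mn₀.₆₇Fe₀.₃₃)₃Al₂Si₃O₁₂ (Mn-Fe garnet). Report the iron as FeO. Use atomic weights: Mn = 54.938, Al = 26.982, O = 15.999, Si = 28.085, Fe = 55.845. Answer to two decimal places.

14.34 wt%

Formula mass = 495.919 g/mol.
0.99 Fe → 0.9900 mol FeO per formula unit; M(FeO) = 71.844, so FeO mass = 71.126 g.
71.126/495.919 × 100 = 14.34 wt%.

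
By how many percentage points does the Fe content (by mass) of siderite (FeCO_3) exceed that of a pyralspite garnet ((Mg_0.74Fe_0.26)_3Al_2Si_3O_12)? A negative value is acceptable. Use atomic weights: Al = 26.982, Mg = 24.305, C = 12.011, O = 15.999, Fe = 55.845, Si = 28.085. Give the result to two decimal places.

38.02 percentage points

M(FeCO_3) = 115.853 g/mol, so wt% Fe = 55.845/115.853 × 100 = 48.20%.
M((Mg_0.74Fe_0.26)_3Al_2Si_3O_12) = 427.723 g/mol, so wt% Fe = 43.559/427.723 × 100 = 10.18%.
48.20 − 10.18 = 38.02 pp.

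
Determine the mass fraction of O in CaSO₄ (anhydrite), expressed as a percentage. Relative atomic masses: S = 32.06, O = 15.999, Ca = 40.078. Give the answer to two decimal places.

Molar mass of CaSO₄: 1·40.078 + 1·32.06 + 4·15.999 = 136.134 g/mol.
Mass of O per formula unit: 4 × 15.999 = 63.996 g.
Weight fraction O = 63.996 / 136.134 = 0.4701.

47.01 mass %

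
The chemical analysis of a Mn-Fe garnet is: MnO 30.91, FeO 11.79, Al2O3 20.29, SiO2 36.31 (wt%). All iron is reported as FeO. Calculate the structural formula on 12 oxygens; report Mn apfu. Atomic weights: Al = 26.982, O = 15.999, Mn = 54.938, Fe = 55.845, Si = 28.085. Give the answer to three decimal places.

2.174 Mn apfu

30.91 wt% MnO ÷ 70.937 g/mol = 0.43574 mol, giving 0.43574 Mn and 0.43574 O.
11.79 wt% FeO ÷ 71.844 g/mol = 0.16411 mol, giving 0.16411 Fe and 0.16411 O.
20.29 wt% Al2O3 ÷ 101.961 g/mol = 0.19900 mol, giving 0.39800 Al and 0.59700 O.
36.31 wt% SiO2 ÷ 60.083 g/mol = 0.60433 mol, giving 0.60433 Si and 1.20866 O.
Oxygen sums to 2.40551; scaling by 12/2.40551 = 4.98855 puts the formula on 12 O.
Mn: 0.43574 × 4.98855 = 2.174 atoms per formula unit.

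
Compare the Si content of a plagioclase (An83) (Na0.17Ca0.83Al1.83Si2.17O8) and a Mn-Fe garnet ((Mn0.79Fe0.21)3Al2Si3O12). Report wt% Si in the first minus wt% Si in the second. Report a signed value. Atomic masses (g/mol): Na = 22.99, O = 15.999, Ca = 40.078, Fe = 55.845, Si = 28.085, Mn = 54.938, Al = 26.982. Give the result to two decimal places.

5.12 percentage points

Si in Na0.17Ca0.83Al1.83Si2.17O8: molar mass 275.487 g/mol; 2.17×28.085 = 60.944 g → 22.12 wt%.
Si in (Mn0.79Fe0.21)3Al2Si3O12: molar mass 495.592 g/mol; 3×28.085 = 84.255 g → 17.00 wt%.
Difference = 22.12 − 17.00 = 5.12 percentage points.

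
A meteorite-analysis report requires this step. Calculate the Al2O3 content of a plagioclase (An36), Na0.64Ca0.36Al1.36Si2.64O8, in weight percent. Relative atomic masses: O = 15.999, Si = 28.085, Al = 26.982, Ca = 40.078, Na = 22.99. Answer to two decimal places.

Molar mass of Na0.64Ca0.36Al1.36Si2.64O8 = 0.64*22.99 + 0.36*40.078 + 1.36*26.982 + 2.64*28.085 + 8*15.999 = 267.974 g/mol.
Each formula unit contains 1.36 Al, equivalent to 1.36/2 = 0.6800 mol Al2O3.
M(Al2O3) = 2×26.982 + 3×15.999 = 101.961 g/mol.
Mass of Al2O3 per formula unit = 0.6800 × 101.961 = 69.333 g.
Al2O3 wt% = 69.333 / 267.974 × 100 = 25.87%.

25.87 wt%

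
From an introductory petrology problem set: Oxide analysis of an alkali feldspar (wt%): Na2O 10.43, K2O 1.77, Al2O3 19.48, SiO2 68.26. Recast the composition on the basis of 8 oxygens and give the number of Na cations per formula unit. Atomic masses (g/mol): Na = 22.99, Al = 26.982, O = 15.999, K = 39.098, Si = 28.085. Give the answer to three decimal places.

0.888 Na apfu

10.43 wt% Na2O ÷ 61.979 g/mol = 0.16828 mol, giving 0.33656 Na and 0.16828 O.
1.77 wt% K2O ÷ 94.195 g/mol = 0.01879 mol, giving 0.03758 K and 0.01879 O.
19.48 wt% Al2O3 ÷ 101.961 g/mol = 0.19105 mol, giving 0.38210 Al and 0.57315 O.
68.26 wt% SiO2 ÷ 60.083 g/mol = 1.13610 mol, giving 1.13610 Si and 2.27220 O.
Oxygen sums to 3.03242; scaling by 8/3.03242 = 2.63816 puts the formula on 8 O.
Na: 0.33656 × 2.63816 = 0.888 atoms per formula unit.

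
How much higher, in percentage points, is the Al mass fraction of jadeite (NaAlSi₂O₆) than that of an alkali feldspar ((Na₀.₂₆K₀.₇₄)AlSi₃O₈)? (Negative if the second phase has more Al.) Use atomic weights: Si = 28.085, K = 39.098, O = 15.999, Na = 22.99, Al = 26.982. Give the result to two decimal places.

3.51 percentage points

First mineral: 26.982 g Al in 202.136 g formula = 13.35 wt% Al.
Second mineral: 26.982 g Al in 274.139 g formula = 9.84 wt% Al.
13.35% − 9.84% gives a difference of 3.51 percentage points.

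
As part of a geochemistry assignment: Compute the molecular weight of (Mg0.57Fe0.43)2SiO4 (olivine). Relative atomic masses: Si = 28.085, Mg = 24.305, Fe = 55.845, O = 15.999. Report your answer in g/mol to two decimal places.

167.82 g/mol

M = 1.14(24.305) + 0.86(55.845) + 1(28.085) + 4(15.999)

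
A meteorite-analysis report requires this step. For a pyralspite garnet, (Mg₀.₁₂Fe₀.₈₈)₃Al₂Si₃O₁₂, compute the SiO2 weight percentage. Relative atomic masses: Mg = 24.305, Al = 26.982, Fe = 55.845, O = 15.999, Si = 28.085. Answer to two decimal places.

M((Mg₀.₁₂Fe₀.₈₈)₃Al₂Si₃O₁₂) = 486.388 g/mol; M(SiO2) = 60.083 g/mol.
Moles SiO2 per formula unit = 3 Si ÷ 1 = 3.0000.
SiO2 fraction = (3.0000 × 60.083) / 486.388 = 180.249/486.388 = 0.3706.

37.06 wt%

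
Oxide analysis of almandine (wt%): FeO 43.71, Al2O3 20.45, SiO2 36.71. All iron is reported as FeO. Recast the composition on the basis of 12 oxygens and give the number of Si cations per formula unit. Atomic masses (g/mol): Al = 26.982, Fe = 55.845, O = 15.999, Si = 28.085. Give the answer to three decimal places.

3.015 Si apfu

43.71 wt% FeO ÷ 71.844 g/mol = 0.60840 mol, giving 0.60840 Fe and 0.60840 O.
20.45 wt% Al2O3 ÷ 101.961 g/mol = 0.20057 mol, giving 0.40114 Al and 0.60171 O.
36.71 wt% SiO2 ÷ 60.083 g/mol = 0.61099 mol, giving 0.61099 Si and 1.22198 O.
Oxygen sums to 2.43209; scaling by 12/2.43209 = 4.93403 puts the formula on 12 O.
Si: 0.61099 × 4.93403 = 3.015 atoms per formula unit.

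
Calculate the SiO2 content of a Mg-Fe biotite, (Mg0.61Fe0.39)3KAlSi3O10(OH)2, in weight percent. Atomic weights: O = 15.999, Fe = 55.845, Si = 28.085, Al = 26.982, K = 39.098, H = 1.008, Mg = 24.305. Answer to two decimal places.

39.69 wt%

Molar mass of (Mg0.61Fe0.39)3KAlSi3O10(OH)2 = 1.83·24.305 + 1.17·55.845 + 1·39.098 + 1·26.982 + 3·28.085 + 12·15.999 + 2·1.008 = 454.156 g/mol.
Each formula unit contains 3 Si, equivalent to 3/1 = 3.0000 mol SiO2.
M(SiO2) = 1×28.085 + 2×15.999 = 60.083 g/mol.
Mass of SiO2 per formula unit = 3.0000 × 60.083 = 180.249 g.
SiO2 wt% = 180.249 / 454.156 × 100 = 39.69%.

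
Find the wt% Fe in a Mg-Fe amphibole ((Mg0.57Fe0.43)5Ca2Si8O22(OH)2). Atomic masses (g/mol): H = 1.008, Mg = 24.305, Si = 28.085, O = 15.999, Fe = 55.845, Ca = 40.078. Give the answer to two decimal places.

Molar mass of (Mg0.57Fe0.43)5Ca2Si8O22(OH)2: 2.85×24.305 + 2.15×55.845 + 2×40.078 + 8×28.085 + 24×15.999 + 2×1.008 = 880.164 g/mol.
Mass of Fe per formula unit: 2.15 × 55.845 = 120.067 g.
Weight fraction Fe = 120.067 / 880.164 = 0.1364.

13.64 weight percent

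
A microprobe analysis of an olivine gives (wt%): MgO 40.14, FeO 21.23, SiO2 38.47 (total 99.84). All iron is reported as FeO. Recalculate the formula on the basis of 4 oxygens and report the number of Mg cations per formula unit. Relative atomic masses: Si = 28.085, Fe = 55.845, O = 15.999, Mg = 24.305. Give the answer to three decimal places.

1.549 Mg apfu

40.14 wt% MgO ÷ 40.304 g/mol = 0.99593 mol, giving 0.99593 Mg and 0.99593 O.
21.23 wt% FeO ÷ 71.844 g/mol = 0.29550 mol, giving 0.29550 Fe and 0.29550 O.
38.47 wt% SiO2 ÷ 60.083 g/mol = 0.64028 mol, giving 0.64028 Si and 1.28056 O.
Oxygen sums to 2.57199; scaling by 4/2.57199 = 1.55522 puts the formula on 4 O.
Mg: 0.99593 × 1.55522 = 1.549 atoms per formula unit.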